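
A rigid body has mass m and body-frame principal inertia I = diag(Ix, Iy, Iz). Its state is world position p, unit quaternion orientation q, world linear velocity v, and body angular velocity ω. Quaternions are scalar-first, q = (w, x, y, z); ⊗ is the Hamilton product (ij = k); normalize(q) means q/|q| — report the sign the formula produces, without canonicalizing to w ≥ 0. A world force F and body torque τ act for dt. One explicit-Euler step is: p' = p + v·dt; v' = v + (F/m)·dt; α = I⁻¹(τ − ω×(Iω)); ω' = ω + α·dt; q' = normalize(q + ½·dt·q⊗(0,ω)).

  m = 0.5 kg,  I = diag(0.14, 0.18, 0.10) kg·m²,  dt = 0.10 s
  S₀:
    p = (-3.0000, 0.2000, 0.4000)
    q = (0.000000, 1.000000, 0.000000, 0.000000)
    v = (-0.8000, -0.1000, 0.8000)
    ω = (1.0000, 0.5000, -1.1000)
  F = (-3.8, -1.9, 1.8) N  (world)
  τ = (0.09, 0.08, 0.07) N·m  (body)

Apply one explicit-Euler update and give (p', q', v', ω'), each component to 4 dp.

p' = (-3.0800, 0.1900, 0.4800)
q' = (-0.0498, 0.9969, 0.0548, 0.0249)
v' = (-1.5600, -0.4800, 1.1600)
ω' = (1.0329, 0.5689, -1.0500)

(τ − ω×Iω)/I = (0.3286, 0.6889, 0.5000)
new body rate ω' = (1.0329, 0.5689, -1.0500)
2q̇ = q⊗(0,ω) = (-1.0000000, 0.0000000, 1.1000000, 0.5000000)
q' = normalize(q + ½dt·q⊗(0,ω)) = (-0.0498, 0.9969, 0.0548, 0.0249)
a = F/m = (-7.6000, -3.8000, 3.6000)
new position p' = (-3.0800, 0.1900, 0.4800)
new velocity v' = (-1.5600, -0.4800, 1.1600)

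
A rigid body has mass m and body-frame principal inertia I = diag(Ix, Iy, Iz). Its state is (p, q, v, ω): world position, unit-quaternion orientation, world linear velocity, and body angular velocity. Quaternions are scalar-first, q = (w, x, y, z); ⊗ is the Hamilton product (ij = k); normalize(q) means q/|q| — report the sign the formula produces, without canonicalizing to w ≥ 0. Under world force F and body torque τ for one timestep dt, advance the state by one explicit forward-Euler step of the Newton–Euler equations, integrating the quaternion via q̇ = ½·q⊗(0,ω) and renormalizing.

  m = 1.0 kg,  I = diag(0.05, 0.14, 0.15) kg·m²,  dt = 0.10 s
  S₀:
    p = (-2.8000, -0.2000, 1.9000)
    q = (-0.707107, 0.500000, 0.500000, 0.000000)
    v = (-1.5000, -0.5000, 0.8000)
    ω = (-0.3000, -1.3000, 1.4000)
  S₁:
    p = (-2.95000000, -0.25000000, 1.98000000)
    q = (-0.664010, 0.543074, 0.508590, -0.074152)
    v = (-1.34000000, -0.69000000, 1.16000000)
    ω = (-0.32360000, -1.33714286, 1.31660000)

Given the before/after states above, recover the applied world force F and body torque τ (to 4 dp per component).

rate change Δω = (-0.02360000, -0.03714286, -0.08340000)
precession coupling = (-0.0182, 0.0420, 0.0351)
τ = I·(Δω/dt) + ω₀×(Iω₀) = (-0.0300, -0.0100, -0.0900)
velocity change Δv = (0.16000000, -0.19000000, 0.36000000)
F = m·Δv/dt = (1.6000, -1.9000, 3.6000)

F = (1.6000, -1.9000, 3.6000)
τ = (-0.0300, -0.0100, -0.0900)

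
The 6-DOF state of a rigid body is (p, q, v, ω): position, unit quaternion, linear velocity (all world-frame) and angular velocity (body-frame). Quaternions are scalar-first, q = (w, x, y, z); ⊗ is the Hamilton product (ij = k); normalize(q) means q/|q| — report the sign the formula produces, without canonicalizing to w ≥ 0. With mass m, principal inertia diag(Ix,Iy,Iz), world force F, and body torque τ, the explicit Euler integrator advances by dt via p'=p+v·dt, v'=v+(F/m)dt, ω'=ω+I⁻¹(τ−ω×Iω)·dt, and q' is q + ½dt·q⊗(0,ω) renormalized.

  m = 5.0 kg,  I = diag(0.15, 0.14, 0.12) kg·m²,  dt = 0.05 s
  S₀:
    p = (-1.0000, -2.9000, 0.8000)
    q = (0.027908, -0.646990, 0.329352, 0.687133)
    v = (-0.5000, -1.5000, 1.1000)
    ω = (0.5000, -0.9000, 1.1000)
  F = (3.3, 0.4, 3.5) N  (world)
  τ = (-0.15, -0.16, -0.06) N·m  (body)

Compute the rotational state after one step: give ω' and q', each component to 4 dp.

ω' = (0.4434, -0.9630, 1.0731)
q' = (0.0245, -0.6217, 0.3549, 0.6978)

gyro term ω×Iω = (0.0198, 0.0165, 0.0045)
α = I⁻¹(τ − ω×Iω) = (-1.1320, -1.2607, -0.5375)
ω + α·dt = (0.4434, -0.9630, 1.0731)
2q̇ = q⊗(0,ω) = (-0.1359345, 0.9946609, 1.0301383, 0.4483138)
q' = normalize(q + ½dt·q⊗(0,ω)) = (0.0245, -0.6217, 0.3549, 0.6978)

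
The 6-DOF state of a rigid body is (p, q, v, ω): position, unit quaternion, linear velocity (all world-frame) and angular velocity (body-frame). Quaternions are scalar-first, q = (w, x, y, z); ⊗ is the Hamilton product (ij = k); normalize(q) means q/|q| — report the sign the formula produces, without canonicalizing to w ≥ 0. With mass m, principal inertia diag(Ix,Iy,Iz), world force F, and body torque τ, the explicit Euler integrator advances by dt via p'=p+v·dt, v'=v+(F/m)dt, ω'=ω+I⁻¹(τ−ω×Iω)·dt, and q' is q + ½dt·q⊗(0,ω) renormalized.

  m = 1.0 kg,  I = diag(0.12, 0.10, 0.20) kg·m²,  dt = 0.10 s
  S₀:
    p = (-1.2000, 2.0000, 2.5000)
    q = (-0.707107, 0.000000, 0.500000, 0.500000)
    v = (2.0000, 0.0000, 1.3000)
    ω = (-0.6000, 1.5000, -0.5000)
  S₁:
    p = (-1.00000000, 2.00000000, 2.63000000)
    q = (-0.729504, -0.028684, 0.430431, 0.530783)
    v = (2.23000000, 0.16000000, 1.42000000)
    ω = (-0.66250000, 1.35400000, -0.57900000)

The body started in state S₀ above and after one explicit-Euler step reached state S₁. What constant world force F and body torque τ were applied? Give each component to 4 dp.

Δω = ω₁−ω₀ = (-0.06250000, -0.14600000, -0.07900000)
gyro term ω₀×Iω₀ = (-0.0750, -0.0240, 0.0180)
I·α + gyro = (-0.1500, -0.1700, -0.1400)
v₁ − v₀ = (0.23000000, 0.16000000, 0.12000000)
m·(v₁−v₀)/dt = (2.3000, 1.6000, 1.2000)

F = (2.3000, 1.6000, 1.2000)
τ = (-0.1500, -0.1700, -0.1400)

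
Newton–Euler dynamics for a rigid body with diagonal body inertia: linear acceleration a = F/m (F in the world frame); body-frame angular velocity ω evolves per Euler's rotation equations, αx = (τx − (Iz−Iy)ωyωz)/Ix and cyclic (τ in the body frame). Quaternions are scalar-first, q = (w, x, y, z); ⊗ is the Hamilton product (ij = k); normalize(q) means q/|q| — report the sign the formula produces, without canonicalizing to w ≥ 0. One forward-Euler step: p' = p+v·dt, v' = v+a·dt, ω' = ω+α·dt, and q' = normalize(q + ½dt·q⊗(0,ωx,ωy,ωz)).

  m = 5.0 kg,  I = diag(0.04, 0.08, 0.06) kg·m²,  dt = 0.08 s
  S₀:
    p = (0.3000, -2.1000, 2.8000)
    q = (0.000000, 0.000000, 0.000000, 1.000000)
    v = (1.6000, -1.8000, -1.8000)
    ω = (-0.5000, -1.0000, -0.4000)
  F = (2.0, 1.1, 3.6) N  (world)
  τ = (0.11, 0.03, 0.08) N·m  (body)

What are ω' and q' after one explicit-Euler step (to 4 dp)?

ω' = (-0.2640, -0.9660, -0.3200)
q' = (0.0160, 0.0400, -0.0200, 0.9989)

(τ − ω×Iω)/I = (2.9500, 0.4250, 1.0000)
ω' = ω + α·dt = (-0.2640, -0.9660, -0.3200)
2q̇ = q⊗(0,ω) = (0.4000000, 1.0000000, -0.5000000, 0.0000000)
updated quaternion q' = (0.0160, 0.0400, -0.0200, 0.9989)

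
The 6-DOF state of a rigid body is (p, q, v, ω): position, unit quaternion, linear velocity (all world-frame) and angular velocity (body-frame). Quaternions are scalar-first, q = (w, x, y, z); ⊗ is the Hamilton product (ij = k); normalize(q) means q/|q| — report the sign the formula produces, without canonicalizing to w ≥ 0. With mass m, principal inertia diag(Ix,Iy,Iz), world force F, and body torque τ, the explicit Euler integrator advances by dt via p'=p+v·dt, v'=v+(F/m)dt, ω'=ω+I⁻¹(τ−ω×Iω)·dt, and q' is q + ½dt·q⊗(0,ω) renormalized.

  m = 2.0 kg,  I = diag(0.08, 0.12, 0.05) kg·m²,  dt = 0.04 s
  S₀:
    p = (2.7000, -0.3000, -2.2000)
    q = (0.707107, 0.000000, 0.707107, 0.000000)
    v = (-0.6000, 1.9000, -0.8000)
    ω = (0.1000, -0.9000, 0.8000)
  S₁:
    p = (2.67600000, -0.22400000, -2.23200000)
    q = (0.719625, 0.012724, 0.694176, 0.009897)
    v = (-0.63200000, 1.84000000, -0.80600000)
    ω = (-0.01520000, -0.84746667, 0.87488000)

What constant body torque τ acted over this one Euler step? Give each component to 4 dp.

Δω = ω₁−ω₀ = (-0.11520000, 0.05253333, 0.07488000)
precession coupling = (0.0504, 0.0024, -0.0036)
I·α + gyro = (-0.1800, 0.1600, 0.0900)

τ = (-0.1800, 0.1600, 0.0900)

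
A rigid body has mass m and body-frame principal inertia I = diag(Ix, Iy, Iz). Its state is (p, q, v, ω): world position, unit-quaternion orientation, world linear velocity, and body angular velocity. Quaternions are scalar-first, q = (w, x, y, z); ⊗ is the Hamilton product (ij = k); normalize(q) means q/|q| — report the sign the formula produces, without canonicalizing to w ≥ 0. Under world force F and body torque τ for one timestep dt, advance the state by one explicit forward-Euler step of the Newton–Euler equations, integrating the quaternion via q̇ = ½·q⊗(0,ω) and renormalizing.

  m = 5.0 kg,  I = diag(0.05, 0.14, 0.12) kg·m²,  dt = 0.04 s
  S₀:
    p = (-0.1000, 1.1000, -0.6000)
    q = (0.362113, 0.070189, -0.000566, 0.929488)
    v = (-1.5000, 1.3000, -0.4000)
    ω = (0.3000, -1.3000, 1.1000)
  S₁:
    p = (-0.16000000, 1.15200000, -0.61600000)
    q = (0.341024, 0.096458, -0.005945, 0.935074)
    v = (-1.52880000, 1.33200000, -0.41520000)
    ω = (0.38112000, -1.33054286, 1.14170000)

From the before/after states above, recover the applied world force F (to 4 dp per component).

Δv = v₁−v₀ = (-0.02880000, 0.03200000, -0.01520000)
applied force F = (-3.6000, 4.0000, -1.9000)

F = (-3.6000, 4.0000, -1.9000)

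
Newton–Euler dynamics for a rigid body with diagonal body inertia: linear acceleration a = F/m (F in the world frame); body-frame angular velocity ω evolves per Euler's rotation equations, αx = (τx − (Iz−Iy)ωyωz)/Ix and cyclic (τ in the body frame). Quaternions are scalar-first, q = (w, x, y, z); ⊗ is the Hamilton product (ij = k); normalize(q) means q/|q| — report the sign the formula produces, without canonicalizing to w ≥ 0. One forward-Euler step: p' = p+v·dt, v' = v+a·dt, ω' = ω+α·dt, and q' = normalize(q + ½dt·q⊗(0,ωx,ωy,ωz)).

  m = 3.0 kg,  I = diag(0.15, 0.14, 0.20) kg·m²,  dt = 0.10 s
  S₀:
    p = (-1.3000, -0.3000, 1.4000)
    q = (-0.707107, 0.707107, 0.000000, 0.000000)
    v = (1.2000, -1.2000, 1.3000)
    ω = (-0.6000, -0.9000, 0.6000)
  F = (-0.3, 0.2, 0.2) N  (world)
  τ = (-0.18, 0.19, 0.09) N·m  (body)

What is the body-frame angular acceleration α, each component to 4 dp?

ω×(Iω) gyroscopic = (-0.0324, 0.0180, -0.0054)
angular accel α = (-0.9840, 1.2286, 0.4770)

α = (-0.9840, 1.2286, 0.4770)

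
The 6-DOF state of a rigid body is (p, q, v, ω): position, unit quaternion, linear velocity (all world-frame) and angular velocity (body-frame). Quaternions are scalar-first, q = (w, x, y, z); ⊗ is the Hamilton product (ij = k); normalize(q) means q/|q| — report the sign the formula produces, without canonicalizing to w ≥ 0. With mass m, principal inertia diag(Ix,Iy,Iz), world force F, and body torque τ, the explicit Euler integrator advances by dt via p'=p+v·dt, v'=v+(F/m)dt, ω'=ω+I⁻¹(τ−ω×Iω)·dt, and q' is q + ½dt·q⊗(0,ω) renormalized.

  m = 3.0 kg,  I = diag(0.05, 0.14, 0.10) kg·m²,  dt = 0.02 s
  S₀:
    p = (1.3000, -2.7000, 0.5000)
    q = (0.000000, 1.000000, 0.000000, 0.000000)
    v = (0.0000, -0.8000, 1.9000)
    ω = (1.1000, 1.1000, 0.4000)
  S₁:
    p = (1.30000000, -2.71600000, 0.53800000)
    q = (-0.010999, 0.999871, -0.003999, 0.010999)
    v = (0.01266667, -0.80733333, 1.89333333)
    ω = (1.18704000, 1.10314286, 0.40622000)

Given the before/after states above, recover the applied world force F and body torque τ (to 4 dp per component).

F = (1.9000, -1.1000, -1.0000)
τ = (0.2000, 0.0000, 0.1400)

velocity change Δv = (0.01266667, -0.00733333, -0.00666667)
F = m·Δv/dt = (1.9000, -1.1000, -1.0000)
Δω = ω₁−ω₀ = (0.08704000, 0.00314286, 0.00622000)
τ = I·(Δω/dt) + ω₀×(Iω₀) = (0.2000, 0.0000, 0.1400)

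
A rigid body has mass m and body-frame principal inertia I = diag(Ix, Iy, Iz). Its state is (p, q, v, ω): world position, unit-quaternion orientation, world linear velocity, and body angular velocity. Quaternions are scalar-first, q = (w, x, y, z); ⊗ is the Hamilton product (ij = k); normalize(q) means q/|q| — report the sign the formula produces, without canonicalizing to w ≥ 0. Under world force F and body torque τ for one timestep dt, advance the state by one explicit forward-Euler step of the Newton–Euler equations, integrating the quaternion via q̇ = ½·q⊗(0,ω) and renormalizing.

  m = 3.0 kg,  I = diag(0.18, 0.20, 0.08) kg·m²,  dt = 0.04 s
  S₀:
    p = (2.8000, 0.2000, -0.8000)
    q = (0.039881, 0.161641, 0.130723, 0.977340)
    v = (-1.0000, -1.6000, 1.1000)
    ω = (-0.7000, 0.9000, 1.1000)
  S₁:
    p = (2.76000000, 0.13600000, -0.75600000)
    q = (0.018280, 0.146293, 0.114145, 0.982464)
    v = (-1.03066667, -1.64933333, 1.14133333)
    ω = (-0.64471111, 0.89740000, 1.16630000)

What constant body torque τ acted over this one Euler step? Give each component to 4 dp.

ω₁ − ω₀ = (0.05528889, -0.00260000, 0.06630000)
I·α + gyro = (0.1300, -0.0900, 0.1200)

τ = (0.1300, -0.0900, 0.1200)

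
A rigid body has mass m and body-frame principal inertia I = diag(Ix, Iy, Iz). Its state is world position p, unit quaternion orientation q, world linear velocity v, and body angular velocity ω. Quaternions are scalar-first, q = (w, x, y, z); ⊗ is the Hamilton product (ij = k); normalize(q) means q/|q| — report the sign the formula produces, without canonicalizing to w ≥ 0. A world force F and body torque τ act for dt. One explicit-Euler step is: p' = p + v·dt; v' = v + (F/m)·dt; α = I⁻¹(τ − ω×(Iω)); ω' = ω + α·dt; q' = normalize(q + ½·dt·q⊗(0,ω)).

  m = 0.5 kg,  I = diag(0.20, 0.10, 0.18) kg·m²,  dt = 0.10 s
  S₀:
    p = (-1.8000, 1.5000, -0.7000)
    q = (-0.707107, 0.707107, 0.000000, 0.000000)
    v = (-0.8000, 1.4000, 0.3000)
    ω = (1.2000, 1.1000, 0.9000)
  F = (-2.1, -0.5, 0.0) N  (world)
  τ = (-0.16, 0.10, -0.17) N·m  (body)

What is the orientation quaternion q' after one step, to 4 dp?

Hamilton product q⊗(0,ω) = (-0.8485284, -0.8485284, -1.4142140, 0.1414214)
q' = normalize(q + ½dt·q⊗(0,ω)) = (-0.7463, 0.6618, -0.0704, 0.0070)

q' = (-0.7463, 0.6618, -0.0704, 0.0070)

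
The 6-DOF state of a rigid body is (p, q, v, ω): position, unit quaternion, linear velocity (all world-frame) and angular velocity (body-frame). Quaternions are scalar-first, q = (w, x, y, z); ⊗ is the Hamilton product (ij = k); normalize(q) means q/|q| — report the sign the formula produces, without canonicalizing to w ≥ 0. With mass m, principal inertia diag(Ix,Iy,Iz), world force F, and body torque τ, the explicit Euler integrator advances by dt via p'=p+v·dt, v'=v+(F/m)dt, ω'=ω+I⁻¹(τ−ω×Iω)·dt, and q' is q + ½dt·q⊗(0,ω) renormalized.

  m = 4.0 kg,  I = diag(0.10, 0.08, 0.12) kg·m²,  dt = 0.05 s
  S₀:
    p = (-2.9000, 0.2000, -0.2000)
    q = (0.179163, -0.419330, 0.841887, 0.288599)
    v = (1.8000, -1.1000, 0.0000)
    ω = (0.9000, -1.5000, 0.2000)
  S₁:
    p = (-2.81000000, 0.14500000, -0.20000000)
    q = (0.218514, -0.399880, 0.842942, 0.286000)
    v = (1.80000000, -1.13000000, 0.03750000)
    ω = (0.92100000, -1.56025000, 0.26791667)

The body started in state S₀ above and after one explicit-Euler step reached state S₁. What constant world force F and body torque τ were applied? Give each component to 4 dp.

F = (0.0000, -2.4000, 3.0000)
τ = (0.0300, -0.1000, 0.1900)

ω₁ − ω₀ = (0.02100000, -0.06025000, 0.06791667)
applied torque τ = (0.0300, -0.1000, 0.1900)
Δv = v₁−v₀ = (0.00000000, -0.03000000, 0.03750000)
applied force F = (0.0000, -2.4000, 3.0000)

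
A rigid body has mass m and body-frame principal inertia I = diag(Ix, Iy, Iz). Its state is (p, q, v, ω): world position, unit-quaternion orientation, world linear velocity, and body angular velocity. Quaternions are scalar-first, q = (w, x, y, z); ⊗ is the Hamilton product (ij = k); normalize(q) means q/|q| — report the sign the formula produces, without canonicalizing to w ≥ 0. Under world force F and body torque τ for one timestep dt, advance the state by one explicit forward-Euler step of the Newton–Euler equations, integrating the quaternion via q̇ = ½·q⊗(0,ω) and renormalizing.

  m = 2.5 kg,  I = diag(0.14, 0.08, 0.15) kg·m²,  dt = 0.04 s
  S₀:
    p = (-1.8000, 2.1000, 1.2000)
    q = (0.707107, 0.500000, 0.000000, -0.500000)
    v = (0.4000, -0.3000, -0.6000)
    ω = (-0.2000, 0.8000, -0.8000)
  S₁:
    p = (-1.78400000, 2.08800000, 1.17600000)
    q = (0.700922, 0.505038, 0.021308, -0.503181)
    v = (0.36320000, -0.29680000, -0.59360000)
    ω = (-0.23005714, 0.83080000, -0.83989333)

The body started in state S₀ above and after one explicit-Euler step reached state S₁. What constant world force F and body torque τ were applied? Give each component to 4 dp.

F = (-2.3000, 0.2000, 0.4000)
τ = (-0.1500, 0.0600, -0.1400)

Δv = v₁−v₀ = (-0.03680000, 0.00320000, 0.00640000)
applied force F = (-2.3000, 0.2000, 0.4000)
Δω = ω₁−ω₀ = (-0.03005714, 0.03080000, -0.03989333)
precession coupling = (-0.0448, -0.0016, 0.0096)
applied torque τ = (-0.1500, 0.0600, -0.1400)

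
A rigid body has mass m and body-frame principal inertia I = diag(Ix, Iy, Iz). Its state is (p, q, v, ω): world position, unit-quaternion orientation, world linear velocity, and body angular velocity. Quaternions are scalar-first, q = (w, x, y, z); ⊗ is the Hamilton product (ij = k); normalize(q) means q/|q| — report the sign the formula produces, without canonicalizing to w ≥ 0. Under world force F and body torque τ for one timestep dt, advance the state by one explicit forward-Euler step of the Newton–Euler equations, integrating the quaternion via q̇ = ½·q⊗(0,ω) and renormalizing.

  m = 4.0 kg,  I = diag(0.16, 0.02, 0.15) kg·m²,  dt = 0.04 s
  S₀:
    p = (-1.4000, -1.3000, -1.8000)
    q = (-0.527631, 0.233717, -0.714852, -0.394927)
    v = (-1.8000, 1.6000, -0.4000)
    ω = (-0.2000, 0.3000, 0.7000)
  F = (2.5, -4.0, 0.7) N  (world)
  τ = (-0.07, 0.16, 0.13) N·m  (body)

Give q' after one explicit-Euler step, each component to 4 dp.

q' = (-0.5168, 0.2282, -0.7196, -0.4037)

2q̇ = q⊗(0,ω) = (0.5376479, -0.2763921, -0.2429058, -0.4421970)
updated quaternion q' = (-0.5168, 0.2282, -0.7196, -0.4037)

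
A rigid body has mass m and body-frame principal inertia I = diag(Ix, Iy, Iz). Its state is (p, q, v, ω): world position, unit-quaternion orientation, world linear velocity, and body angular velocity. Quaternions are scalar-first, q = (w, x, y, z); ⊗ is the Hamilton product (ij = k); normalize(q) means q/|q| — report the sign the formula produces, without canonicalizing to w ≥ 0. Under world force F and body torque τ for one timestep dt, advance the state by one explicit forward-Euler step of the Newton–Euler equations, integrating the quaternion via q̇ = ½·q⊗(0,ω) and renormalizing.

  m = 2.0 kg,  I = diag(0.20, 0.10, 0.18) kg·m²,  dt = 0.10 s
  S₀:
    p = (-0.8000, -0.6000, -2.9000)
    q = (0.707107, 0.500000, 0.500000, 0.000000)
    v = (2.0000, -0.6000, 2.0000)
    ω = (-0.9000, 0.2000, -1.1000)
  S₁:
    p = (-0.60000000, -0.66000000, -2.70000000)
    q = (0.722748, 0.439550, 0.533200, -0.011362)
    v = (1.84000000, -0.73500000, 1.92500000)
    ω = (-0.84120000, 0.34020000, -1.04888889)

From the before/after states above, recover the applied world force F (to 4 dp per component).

v₁ − v₀ = (-0.16000000, -0.13500000, -0.07500000)
applied force F = (-3.2000, -2.7000, -1.5000)

F = (-3.2000, -2.7000, -1.5000)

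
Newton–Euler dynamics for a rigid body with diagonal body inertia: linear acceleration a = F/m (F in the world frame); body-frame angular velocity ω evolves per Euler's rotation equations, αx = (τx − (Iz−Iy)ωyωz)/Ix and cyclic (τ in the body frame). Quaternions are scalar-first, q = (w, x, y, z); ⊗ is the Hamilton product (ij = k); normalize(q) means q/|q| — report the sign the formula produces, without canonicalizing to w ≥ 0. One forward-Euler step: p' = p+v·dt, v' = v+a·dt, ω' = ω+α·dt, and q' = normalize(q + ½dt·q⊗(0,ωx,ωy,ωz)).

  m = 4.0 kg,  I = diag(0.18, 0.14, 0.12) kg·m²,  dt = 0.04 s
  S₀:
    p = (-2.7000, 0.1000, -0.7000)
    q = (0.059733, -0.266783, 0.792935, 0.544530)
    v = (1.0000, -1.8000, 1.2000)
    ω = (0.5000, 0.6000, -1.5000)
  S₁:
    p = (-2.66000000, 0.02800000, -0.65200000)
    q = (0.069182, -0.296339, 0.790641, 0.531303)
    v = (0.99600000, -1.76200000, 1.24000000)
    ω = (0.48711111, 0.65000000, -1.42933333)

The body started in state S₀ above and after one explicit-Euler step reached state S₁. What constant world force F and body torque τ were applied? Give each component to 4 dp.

velocity change Δv = (-0.00400000, 0.03800000, 0.04000000)
F = m·Δv/dt = (-0.4000, 3.8000, 4.0000)
Δω = ω₁−ω₀ = (-0.01288889, 0.05000000, 0.07066667)
ω₀×(Iω₀) = (0.0180, -0.0450, -0.0120)
applied torque τ = (-0.0400, 0.1300, 0.2000)

F = (-0.4000, 3.8000, 4.0000)
τ = (-0.0400, 0.1300, 0.2000)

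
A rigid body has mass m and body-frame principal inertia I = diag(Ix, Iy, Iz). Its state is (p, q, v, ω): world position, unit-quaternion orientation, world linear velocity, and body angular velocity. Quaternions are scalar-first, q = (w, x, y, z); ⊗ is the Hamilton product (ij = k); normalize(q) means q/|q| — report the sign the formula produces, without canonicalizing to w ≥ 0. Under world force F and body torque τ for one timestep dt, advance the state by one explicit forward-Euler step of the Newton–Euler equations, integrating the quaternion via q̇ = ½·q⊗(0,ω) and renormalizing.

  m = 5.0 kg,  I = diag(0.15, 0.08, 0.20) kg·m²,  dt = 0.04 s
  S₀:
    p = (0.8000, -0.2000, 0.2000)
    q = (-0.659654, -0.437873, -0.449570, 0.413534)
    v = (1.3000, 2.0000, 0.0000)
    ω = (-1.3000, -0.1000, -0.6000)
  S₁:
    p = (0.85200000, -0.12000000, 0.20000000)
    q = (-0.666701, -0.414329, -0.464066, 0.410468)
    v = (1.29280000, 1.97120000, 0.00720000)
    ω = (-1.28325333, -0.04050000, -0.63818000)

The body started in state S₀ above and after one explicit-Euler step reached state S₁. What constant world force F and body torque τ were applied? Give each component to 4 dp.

ω₁ − ω₀ = (0.01674667, 0.05950000, -0.03818000)
τ = I·(Δω/dt) + ω₀×(Iω₀) = (0.0700, 0.0800, -0.2000)
v₁ − v₀ = (-0.00720000, -0.02880000, 0.00720000)
F = m·Δv/dt = (-0.9000, -3.6000, 0.9000)

F = (-0.9000, -3.6000, 0.9000)
τ = (0.0700, 0.0800, -0.2000)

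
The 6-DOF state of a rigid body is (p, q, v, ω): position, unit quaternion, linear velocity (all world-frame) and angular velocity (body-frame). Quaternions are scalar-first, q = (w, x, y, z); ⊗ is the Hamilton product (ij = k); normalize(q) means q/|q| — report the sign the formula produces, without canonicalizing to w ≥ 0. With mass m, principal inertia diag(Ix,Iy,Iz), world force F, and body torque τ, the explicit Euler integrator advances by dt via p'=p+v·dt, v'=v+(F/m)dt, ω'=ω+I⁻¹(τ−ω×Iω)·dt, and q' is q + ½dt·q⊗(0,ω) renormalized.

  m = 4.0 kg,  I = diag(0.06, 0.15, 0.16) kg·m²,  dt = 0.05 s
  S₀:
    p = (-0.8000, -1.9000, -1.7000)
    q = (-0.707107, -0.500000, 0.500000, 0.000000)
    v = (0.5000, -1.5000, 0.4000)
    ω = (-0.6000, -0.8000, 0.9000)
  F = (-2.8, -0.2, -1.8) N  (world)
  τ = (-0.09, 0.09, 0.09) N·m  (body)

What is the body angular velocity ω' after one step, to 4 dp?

ω' = (-0.6690, -0.7880, 0.9146)

ω×(Iω) gyroscopic = (-0.0072, 0.0540, 0.0432)
α = I⁻¹(τ − ω×Iω) = (-1.3800, 0.2400, 0.2925)
ω' = ω + α·dt = (-0.6690, -0.7880, 0.9146)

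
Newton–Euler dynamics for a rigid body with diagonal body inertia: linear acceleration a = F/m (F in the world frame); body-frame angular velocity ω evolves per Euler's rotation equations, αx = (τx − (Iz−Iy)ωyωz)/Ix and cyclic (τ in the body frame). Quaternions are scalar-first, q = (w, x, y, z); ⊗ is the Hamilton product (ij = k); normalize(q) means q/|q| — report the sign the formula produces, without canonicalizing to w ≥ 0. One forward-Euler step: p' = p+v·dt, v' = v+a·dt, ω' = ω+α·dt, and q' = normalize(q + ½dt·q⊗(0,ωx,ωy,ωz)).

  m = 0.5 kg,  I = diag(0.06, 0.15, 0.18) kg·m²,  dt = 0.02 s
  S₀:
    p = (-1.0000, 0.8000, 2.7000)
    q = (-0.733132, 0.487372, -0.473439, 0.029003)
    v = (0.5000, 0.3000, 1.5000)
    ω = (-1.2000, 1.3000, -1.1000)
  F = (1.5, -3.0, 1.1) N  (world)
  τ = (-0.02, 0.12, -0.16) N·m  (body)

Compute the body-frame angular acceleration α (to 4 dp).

α = (0.3817, 1.8560, -0.1089)

precession coupling ω×(Iω) = (-0.0429, -0.1584, -0.1404)
angular accel α = (0.3817, 1.8560, -0.1089)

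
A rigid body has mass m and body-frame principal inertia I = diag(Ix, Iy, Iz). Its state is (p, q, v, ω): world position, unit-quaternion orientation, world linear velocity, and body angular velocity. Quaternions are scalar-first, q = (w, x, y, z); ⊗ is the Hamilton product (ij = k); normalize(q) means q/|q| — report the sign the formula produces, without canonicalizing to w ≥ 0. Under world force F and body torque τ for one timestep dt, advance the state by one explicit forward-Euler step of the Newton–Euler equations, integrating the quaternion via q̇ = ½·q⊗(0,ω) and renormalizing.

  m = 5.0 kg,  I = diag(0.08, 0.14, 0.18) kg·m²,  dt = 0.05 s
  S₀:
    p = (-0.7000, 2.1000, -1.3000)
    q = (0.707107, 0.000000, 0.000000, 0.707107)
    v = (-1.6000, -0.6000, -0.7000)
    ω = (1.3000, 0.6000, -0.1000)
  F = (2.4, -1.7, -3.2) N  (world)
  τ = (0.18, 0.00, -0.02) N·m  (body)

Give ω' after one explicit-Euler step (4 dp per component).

ω' = (1.4140, 0.5954, -0.1186)

precession coupling ω×(Iω) = (-0.0024, 0.0130, 0.0468)
angular accel α = (2.2800, -0.0929, -0.3711)
ω' = ω + α·dt = (1.4140, 0.5954, -0.1186)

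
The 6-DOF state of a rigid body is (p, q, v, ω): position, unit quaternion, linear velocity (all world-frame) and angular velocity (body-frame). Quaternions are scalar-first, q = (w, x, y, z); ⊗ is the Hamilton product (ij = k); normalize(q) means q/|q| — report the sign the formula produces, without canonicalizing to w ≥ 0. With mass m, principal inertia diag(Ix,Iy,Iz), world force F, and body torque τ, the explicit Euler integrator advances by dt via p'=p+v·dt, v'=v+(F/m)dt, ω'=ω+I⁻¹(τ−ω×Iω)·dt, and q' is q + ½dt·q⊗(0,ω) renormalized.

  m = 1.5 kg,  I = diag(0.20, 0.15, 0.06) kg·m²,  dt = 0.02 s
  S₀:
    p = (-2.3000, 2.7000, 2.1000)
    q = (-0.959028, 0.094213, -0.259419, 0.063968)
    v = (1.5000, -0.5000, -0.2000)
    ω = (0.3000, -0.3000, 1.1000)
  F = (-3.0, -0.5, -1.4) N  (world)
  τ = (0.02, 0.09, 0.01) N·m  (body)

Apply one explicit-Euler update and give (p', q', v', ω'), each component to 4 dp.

p' = (-2.2700, 2.6900, 2.0960)
q' = (-0.9607, 0.0887, -0.2574, 0.0539)
v' = (1.4600, -0.5067, -0.2187)
ω' = (0.2990, -0.2942, 1.1018)

linear accel F/m = (-2.0000, -0.3333, -0.9333)
p + v·dt = (-2.2700, 2.6900, 2.0960)
v' = v + a·dt = (1.4600, -0.5067, -0.2187)
ω×(Iω) gyroscopic = (0.0297, 0.0462, 0.0045)
α = I⁻¹(τ − ω×Iω) = (-0.0485, 0.2920, 0.0917)
new body rate ω' = (0.2990, -0.2942, 1.1018)
2q̇ = q⊗(0,ω) = (-0.1764544, -0.5538789, 0.2032645, -1.0053690)
q + ½dt·q⊗(0,ω), renormalized = (-0.9607, 0.0887, -0.2574, 0.0539)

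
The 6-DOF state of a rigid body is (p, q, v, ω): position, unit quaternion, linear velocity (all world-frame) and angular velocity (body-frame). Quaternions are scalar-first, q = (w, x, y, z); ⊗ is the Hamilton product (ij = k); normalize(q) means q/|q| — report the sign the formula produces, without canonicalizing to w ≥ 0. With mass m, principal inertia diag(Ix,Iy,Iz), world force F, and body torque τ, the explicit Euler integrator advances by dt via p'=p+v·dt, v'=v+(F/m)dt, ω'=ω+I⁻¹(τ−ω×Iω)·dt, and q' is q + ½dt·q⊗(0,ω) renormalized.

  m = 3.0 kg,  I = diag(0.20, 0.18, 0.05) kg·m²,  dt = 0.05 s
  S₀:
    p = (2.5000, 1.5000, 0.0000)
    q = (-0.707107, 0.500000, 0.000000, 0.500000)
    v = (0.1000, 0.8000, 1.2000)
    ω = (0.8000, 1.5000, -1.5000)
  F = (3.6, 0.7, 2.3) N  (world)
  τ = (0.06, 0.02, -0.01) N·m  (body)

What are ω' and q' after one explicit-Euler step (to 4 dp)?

ω' = (0.7419, 1.5556, -1.4860)
q' = (-0.6972, 0.4664, 0.0022, 0.5444)

precession coupling ω×(Iω) = (0.2925, -0.1800, -0.0240)
angular accel α = (-1.1625, 1.1111, 0.2800)
new body rate ω' = (0.7419, 1.5556, -1.4860)
Hamilton product q⊗(0,ω) = (0.3500000, -1.3156856, 0.0893395, 1.8106605)
q + ½dt·q⊗(0,ω), renormalized = (-0.6972, 0.4664, 0.0022, 0.5444)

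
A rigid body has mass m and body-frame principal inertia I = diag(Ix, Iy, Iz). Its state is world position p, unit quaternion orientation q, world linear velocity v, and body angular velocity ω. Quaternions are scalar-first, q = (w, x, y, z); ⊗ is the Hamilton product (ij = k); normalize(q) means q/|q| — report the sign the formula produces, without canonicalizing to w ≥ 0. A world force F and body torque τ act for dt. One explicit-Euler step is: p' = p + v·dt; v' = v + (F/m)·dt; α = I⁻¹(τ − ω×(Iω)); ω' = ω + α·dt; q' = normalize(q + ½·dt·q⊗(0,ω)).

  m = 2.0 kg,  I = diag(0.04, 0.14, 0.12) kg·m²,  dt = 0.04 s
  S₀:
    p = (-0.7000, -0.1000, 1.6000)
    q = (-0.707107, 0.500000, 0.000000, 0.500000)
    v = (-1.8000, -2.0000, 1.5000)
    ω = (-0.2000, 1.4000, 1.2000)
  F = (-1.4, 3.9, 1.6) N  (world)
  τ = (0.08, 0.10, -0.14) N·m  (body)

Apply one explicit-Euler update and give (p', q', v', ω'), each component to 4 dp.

p' = (-0.7720, -0.1800, 1.6600)
q' = (-0.7166, 0.4885, -0.0338, 0.4967)
v' = (-1.8280, -1.9220, 1.5320)
ω' = (-0.0864, 1.4231, 1.1627)

linear accel F/m = (-0.7000, 1.9500, 0.8000)
p' = p + v·dt = (-0.7720, -0.1800, 1.6600)
new velocity v' = (-1.8280, -1.9220, 1.5320)
(τ − ω×Iω)/I = (2.8400, 0.5771, -0.9333)
ω + α·dt = (-0.0864, 1.4231, 1.1627)
Hamilton product q⊗(0,ω) = (-0.5000000, -0.5585786, -1.6899498, -0.1485284)
updated quaternion q' = (-0.7166, 0.4885, -0.0338, 0.4967)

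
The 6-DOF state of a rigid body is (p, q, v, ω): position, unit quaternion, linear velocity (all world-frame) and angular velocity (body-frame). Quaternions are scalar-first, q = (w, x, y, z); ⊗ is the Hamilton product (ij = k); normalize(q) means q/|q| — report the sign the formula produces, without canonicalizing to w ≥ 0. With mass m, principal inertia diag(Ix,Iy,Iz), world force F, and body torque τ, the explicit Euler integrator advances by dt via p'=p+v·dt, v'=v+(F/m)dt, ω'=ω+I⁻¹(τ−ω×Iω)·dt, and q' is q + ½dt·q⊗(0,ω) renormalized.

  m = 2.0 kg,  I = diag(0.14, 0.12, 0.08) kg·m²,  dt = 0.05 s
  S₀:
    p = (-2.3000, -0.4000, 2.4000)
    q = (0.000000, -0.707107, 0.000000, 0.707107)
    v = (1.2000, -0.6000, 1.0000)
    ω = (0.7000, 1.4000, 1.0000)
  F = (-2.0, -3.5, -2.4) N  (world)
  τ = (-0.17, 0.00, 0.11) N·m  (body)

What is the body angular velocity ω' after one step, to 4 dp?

precession coupling ω×(Iω) = (-0.0560, 0.0420, -0.0196)
(τ − ω×Iω)/I = (-0.8143, -0.3500, 1.6200)
ω' = ω + α·dt = (0.6593, 1.3825, 1.0810)

ω' = (0.6593, 1.3825, 1.0810)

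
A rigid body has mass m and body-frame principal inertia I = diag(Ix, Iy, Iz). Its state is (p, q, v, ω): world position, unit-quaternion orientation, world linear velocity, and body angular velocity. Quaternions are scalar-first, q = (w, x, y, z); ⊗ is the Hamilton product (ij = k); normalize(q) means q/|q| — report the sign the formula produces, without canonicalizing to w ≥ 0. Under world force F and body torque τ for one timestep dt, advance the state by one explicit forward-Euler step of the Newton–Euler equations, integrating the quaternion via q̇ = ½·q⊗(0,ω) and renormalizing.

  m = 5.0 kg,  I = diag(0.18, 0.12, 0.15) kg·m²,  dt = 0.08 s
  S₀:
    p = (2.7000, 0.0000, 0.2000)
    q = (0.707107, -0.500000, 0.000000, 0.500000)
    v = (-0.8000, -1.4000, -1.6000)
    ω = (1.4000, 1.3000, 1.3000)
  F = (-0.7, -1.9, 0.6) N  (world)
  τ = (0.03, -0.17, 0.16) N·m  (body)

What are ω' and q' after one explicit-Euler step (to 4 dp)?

ω' = (1.3908, 1.1503, 1.4436)
q' = (0.7061, -0.4843, 0.0904, 0.5086)

α = I⁻¹(τ − ω×Iω) = (-0.1150, -1.8717, 1.7947)
new body rate ω' = (1.3908, 1.1503, 1.4436)
q⊗(0,ω) = (0.0500000, 0.3399498, 2.2692391, 0.2692391)
q + ½dt·q⊗(0,ω), renormalized = (0.7061, -0.4843, 0.0904, 0.5086)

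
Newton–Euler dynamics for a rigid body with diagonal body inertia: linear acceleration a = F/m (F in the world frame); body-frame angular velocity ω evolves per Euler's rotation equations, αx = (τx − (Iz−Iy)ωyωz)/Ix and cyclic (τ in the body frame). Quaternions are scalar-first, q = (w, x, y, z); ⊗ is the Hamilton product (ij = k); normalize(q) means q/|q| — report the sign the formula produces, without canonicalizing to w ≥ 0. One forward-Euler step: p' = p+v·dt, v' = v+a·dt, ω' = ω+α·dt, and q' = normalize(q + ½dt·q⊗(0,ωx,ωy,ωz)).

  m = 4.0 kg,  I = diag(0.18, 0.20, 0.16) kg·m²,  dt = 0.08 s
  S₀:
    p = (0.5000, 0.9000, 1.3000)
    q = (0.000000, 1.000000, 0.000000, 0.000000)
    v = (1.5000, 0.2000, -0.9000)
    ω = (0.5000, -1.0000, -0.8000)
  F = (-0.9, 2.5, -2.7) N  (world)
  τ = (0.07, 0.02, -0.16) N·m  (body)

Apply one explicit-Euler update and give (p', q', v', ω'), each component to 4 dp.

p' = (0.6200, 0.9160, 1.2280)
q' = (-0.0200, 0.9985, 0.0320, -0.0399)
v' = (1.4820, 0.2500, -0.9540)
ω' = (0.5453, -0.9888, -0.8750)

α = I⁻¹(τ − ω×Iω) = (0.5667, 0.1400, -0.9375)
new body rate ω' = (0.5453, -0.9888, -0.8750)
Hamilton product q⊗(0,ω) = (-0.5000000, 0.0000000, 0.8000000, -1.0000000)
updated quaternion q' = (-0.0200, 0.9985, 0.0320, -0.0399)
new position p' = (0.6200, 0.9160, 1.2280)
new velocity v' = (1.4820, 0.2500, -0.9540)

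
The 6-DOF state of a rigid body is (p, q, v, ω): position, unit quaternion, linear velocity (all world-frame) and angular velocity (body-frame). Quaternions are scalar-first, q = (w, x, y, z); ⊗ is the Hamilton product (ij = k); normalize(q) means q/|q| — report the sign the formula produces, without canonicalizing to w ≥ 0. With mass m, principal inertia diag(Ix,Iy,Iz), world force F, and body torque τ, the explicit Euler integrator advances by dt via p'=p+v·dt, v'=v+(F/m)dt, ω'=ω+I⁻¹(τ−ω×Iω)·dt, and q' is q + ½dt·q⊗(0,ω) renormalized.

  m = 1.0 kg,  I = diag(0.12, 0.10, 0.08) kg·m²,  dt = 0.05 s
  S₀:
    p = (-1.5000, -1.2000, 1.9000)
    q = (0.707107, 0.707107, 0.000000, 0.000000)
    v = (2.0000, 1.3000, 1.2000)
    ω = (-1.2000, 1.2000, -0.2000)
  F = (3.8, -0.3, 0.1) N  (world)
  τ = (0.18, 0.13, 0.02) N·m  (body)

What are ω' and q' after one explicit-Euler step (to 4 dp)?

gyro term ω×Iω = (0.0048, 0.0096, 0.0288)
α = I⁻¹(τ − ω×Iω) = (1.4600, 1.2040, -0.1100)
ω' = ω + α·dt = (-1.1270, 1.2602, -0.2055)
q⊗(0,ω) = (0.8485284, -0.8485284, 0.9899498, 0.7071070)
updated quaternion q' = (0.7277, 0.6853, 0.0247, 0.0177)

ω' = (-1.1270, 1.2602, -0.2055)
q' = (0.7277, 0.6853, 0.0247, 0.0177)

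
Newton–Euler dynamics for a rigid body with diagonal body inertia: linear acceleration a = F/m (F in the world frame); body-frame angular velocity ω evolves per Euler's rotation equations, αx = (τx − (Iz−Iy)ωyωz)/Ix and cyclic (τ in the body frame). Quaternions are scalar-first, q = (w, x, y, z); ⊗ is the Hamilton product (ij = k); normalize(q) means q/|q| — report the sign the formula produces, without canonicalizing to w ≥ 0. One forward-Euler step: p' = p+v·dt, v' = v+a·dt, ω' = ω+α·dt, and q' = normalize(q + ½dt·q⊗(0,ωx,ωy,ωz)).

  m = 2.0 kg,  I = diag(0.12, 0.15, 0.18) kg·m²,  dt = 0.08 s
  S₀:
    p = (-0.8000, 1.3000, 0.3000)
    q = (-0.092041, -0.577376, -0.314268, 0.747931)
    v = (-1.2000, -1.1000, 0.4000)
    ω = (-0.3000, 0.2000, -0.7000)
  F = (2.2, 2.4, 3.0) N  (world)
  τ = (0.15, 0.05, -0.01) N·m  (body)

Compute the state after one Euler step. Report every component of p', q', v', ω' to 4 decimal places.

ω×(Iω) gyroscopic = (-0.0042, -0.0126, -0.0018)
angular accel α = (1.2850, 0.4173, -0.0456)
ω' = ω + α·dt = (-0.1972, 0.2334, -0.7036)
q⊗(0,ω) = (0.4131925, 0.0980137, -0.6469507, -0.1453269)
updated quaternion q' = (-0.0755, -0.5732, -0.3400, 0.7418)
new position p' = (-0.8960, 1.2120, 0.3320)
new velocity v' = (-1.1120, -1.0040, 0.5200)

p' = (-0.8960, 1.2120, 0.3320)
q' = (-0.0755, -0.5732, -0.3400, 0.7418)
v' = (-1.1120, -1.0040, 0.5200)
ω' = (-0.1972, 0.2334, -0.7036)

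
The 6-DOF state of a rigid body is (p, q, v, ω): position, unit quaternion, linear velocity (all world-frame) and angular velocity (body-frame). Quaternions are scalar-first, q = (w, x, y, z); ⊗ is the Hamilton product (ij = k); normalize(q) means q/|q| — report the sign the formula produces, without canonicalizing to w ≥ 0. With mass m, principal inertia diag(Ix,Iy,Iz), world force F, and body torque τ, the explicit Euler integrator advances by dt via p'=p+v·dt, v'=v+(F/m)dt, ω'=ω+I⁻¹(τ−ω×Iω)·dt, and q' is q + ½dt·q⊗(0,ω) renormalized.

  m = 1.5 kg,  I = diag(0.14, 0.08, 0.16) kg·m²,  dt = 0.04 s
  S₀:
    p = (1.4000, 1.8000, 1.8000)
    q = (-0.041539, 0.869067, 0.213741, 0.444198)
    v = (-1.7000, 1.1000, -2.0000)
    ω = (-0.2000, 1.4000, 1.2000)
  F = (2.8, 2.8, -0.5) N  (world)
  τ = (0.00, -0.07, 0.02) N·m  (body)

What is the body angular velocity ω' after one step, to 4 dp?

precession coupling ω×(Iω) = (0.1344, 0.0048, 0.0168)
angular accel α = (-0.9600, -0.9350, 0.0200)
new body rate ω' = (-0.2384, 1.3626, 1.2008)

ω' = (-0.2384, 1.3626, 1.2008)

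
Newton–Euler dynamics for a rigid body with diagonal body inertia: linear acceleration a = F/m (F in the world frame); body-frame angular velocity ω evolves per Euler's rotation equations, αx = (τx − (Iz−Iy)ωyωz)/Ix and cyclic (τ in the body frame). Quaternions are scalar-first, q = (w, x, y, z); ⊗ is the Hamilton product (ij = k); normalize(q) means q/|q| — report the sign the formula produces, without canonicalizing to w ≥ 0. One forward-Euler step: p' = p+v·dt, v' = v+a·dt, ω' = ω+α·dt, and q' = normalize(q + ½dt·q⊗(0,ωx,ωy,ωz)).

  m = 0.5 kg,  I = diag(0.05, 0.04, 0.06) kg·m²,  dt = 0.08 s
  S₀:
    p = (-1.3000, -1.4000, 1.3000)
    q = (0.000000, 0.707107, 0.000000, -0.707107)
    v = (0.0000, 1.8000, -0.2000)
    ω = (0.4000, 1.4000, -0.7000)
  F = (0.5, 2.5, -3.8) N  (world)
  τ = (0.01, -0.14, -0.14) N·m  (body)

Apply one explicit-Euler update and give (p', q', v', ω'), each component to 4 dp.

precession coupling ω×(Iω) = (-0.0196, 0.0028, -0.0056)
(τ − ω×Iω)/I = (0.5920, -3.5700, -2.2400)
new body rate ω' = (0.4474, 1.1144, -0.8792)
q⊗(0,ω) = (-0.7778177, 0.9899498, 0.2121321, 0.9899498)
q + ½dt·q⊗(0,ω), renormalized = (-0.0310, 0.7452, 0.0085, -0.6661)
a = (1.0000, 5.0000, -7.6000)
p + v·dt = (-1.3000, -1.2560, 1.2840)
v' = v + a·dt = (0.0800, 2.2000, -0.8080)

p' = (-1.3000, -1.2560, 1.2840)
q' = (-0.0310, 0.7452, 0.0085, -0.6661)
v' = (0.0800, 2.2000, -0.8080)
ω' = (0.4474, 1.1144, -0.8792)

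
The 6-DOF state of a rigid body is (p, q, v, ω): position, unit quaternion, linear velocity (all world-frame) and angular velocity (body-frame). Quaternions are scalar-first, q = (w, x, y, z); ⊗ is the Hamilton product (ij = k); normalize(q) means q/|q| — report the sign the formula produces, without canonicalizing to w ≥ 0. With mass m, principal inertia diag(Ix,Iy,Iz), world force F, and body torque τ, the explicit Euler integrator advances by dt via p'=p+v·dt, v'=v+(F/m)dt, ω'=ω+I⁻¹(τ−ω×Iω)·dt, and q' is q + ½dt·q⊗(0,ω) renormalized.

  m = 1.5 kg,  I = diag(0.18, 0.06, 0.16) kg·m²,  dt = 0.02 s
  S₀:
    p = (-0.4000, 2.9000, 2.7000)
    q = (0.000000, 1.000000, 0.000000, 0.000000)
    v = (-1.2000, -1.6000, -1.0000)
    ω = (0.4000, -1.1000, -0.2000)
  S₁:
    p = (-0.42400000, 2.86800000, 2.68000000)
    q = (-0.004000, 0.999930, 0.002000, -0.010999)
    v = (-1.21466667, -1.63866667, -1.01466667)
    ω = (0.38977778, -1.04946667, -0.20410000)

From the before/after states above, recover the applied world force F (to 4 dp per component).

F = (-1.1000, -2.9000, -1.1000)

velocity change Δv = (-0.01466667, -0.03866667, -0.01466667)
applied force F = (-1.1000, -2.9000, -1.1000)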